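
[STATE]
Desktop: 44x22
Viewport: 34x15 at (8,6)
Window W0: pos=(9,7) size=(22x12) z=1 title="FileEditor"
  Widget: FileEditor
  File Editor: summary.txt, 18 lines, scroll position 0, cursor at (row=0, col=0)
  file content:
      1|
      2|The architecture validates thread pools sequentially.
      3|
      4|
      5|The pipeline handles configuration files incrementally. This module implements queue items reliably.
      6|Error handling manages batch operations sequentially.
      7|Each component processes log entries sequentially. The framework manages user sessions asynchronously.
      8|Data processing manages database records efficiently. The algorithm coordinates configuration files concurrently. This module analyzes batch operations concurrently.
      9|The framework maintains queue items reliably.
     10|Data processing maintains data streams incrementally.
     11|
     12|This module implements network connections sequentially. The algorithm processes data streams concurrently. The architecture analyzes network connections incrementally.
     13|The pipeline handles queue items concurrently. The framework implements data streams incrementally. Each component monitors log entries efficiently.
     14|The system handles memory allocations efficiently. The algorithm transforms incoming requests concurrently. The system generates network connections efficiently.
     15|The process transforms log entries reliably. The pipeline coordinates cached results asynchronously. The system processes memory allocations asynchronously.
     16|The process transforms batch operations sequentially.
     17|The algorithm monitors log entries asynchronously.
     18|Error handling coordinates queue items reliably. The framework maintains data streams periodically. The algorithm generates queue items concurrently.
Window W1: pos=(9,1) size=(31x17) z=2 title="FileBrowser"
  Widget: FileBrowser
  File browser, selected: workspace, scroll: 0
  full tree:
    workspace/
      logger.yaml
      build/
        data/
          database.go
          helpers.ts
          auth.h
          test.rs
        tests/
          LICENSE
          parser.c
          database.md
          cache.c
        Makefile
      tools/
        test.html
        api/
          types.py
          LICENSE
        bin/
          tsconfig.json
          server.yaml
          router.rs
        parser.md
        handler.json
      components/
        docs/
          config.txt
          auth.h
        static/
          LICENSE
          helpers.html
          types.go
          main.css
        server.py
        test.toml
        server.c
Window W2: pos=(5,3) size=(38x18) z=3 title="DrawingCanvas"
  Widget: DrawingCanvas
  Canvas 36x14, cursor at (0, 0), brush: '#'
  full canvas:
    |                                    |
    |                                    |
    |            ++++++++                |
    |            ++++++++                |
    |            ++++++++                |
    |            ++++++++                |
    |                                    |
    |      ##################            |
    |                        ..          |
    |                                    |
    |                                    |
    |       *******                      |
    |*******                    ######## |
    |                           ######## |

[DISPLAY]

                                  
                                  
          ++++++++                
          ++++++++                
          ++++++++                
          ++++++++                
                                  
    ##################            
                      ..          
                                  
                                  
     *******                      
*****                    ######## 
                         ######## 
━━━━━━━━━━━━━━━━━━━━━━━━━━━━━━━━━━


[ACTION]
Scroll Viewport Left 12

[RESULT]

     ┃+                           
     ┃                            
     ┃            ++++++++        
     ┃            ++++++++        
     ┃            ++++++++        
     ┃            ++++++++        
     ┃                            
     ┃      ##################    
     ┃                        ..  
     ┃                            
     ┃                            
     ┃       *******              
     ┃*******                    #
     ┃                           #
     ┗━━━━━━━━━━━━━━━━━━━━━━━━━━━━


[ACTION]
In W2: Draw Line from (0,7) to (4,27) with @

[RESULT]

     ┃+      @@@                  
     ┃          @@@@@             
     ┃            +++@@@@@        
     ┃            ++++++++@@@@@   
     ┃            ++++++++     @@@
     ┃            ++++++++        
     ┃                            
     ┃      ##################    
     ┃                        ..  
     ┃                            
     ┃                            
     ┃       *******              
     ┃*******                    #
     ┃                           #
     ┗━━━━━━━━━━━━━━━━━━━━━━━━━━━━


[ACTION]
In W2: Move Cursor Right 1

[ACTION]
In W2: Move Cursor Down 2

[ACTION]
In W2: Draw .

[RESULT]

     ┃       @@@                  
     ┃          @@@@@             
     ┃ .          +++@@@@@        
     ┃            ++++++++@@@@@   
     ┃            ++++++++     @@@
     ┃            ++++++++        
     ┃                            
     ┃      ##################    
     ┃                        ..  
     ┃                            
     ┃                            
     ┃       *******              
     ┃*******                    #
     ┃                           #
     ┗━━━━━━━━━━━━━━━━━━━━━━━━━━━━


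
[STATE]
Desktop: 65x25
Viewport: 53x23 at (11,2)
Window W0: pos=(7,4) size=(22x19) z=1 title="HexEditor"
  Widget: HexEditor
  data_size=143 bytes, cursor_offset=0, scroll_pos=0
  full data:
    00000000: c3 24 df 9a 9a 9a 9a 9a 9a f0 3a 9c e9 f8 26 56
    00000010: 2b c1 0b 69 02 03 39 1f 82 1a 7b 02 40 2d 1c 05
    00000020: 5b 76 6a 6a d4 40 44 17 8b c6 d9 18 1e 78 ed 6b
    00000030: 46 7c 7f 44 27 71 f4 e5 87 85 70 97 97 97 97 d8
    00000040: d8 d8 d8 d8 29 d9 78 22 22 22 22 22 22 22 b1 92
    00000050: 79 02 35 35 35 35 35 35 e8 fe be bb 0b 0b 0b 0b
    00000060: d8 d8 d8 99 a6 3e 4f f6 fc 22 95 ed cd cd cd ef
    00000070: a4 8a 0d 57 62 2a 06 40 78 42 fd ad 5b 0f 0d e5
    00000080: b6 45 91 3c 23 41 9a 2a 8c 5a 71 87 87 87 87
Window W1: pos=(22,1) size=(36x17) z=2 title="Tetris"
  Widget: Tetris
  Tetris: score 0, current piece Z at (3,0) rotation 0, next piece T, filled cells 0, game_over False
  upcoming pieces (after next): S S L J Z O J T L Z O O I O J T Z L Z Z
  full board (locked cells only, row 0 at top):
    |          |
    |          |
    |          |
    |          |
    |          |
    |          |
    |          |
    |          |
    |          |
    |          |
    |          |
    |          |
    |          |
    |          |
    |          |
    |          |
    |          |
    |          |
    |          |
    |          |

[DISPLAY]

           ┃ Tetris                           ┃      
           ┠──────────────────────────────────┨      
━━━━━━━━━━━┃          │Next:                  ┃      
xEditor    ┃          │ ▒                     ┃      
───────────┃          │▒▒▒                    ┃      
00000  C3 2┃          │                       ┃      
00010  2b c┃          │                       ┃      
00020  5b 7┃          │                       ┃      
00030  46 7┃          │Score:                 ┃      
00040  d8 d┃          │0                      ┃      
00050  79 0┃          │                       ┃      
00060  d8 d┃          │                       ┃      
00070  a4 8┃          │                       ┃      
00080  b6 4┃          │                       ┃      
           ┃          │                       ┃      
           ┗━━━━━━━━━━━━━━━━━━━━━━━━━━━━━━━━━━┛      
                 ┃                                   
                 ┃                                   
                 ┃                                   
                 ┃                                   
━━━━━━━━━━━━━━━━━┛                                   
                                                     
                                                     


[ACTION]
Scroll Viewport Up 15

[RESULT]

                                                     
           ┏━━━━━━━━━━━━━━━━━━━━━━━━━━━━━━━━━━┓      
           ┃ Tetris                           ┃      
           ┠──────────────────────────────────┨      
━━━━━━━━━━━┃          │Next:                  ┃      
xEditor    ┃          │ ▒                     ┃      
───────────┃          │▒▒▒                    ┃      
00000  C3 2┃          │                       ┃      
00010  2b c┃          │                       ┃      
00020  5b 7┃          │                       ┃      
00030  46 7┃          │Score:                 ┃      
00040  d8 d┃          │0                      ┃      
00050  79 0┃          │                       ┃      
00060  d8 d┃          │                       ┃      
00070  a4 8┃          │                       ┃      
00080  b6 4┃          │                       ┃      
           ┃          │                       ┃      
           ┗━━━━━━━━━━━━━━━━━━━━━━━━━━━━━━━━━━┛      
                 ┃                                   
                 ┃                                   
                 ┃                                   
                 ┃                                   
━━━━━━━━━━━━━━━━━┛                                   


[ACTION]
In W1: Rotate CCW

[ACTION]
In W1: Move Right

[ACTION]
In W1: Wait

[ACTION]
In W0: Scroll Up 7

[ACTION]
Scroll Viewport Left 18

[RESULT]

                                                     
                      ┏━━━━━━━━━━━━━━━━━━━━━━━━━━━━━━
                      ┃ Tetris                       
                      ┠──────────────────────────────
       ┏━━━━━━━━━━━━━━┃          │Next:              
       ┃ HexEditor    ┃          │ ▒                 
       ┠──────────────┃          │▒▒▒                
       ┃00000000  C3 2┃          │                   
       ┃00000010  2b c┃          │                   
       ┃00000020  5b 7┃          │                   
       ┃00000030  46 7┃          │Score:             
       ┃00000040  d8 d┃          │0                  
       ┃00000050  79 0┃          │                   
       ┃00000060  d8 d┃          │                   
       ┃00000070  a4 8┃          │                   
       ┃00000080  b6 4┃          │                   
       ┃              ┃          │                   
       ┃              ┗━━━━━━━━━━━━━━━━━━━━━━━━━━━━━━
       ┃                    ┃                        
       ┃                    ┃                        
       ┃                    ┃                        
       ┃                    ┃                        
       ┗━━━━━━━━━━━━━━━━━━━━┛                        


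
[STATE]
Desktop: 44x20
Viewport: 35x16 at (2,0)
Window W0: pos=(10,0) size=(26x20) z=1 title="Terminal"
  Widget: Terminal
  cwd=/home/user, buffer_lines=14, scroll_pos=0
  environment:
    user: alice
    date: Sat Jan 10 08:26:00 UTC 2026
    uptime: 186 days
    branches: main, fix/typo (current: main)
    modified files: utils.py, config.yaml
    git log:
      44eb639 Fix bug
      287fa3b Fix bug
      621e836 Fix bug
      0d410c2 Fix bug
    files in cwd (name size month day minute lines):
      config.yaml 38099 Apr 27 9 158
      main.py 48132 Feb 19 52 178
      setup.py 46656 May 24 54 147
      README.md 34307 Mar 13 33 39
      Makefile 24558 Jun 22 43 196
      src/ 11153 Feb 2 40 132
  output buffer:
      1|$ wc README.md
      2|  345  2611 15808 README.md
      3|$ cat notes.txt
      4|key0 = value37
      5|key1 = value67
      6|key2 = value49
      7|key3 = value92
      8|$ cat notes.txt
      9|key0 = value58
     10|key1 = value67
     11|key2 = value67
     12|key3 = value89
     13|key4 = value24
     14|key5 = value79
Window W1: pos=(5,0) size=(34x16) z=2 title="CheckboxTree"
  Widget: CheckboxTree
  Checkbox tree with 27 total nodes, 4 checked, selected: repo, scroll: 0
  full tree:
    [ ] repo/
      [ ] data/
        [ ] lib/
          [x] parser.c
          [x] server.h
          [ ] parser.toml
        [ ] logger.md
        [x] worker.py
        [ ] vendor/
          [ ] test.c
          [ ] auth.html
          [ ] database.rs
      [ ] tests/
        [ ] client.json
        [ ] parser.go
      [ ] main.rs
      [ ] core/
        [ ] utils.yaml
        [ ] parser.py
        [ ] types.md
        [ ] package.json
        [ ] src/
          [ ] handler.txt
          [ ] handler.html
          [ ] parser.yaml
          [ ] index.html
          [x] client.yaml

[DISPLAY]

   ┏━━━━━━━━━━━━━━━━━━━━━━━━━━━━━━━
   ┃ CheckboxTree                  
   ┠───────────────────────────────
   ┃>[-] repo/                     
   ┃   [-] data/                   
   ┃     [-] lib/                  
   ┃       [x] parser.c            
   ┃       [x] server.h            
   ┃       [ ] parser.toml         
   ┃     [ ] logger.md             
   ┃     [x] worker.py             
   ┃     [ ] vendor/               
   ┃       [ ] test.c              
   ┃       [ ] auth.html           
   ┃       [ ] database.rs         
   ┗━━━━━━━━━━━━━━━━━━━━━━━━━━━━━━━


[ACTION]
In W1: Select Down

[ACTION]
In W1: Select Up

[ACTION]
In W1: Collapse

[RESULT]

   ┏━━━━━━━━━━━━━━━━━━━━━━━━━━━━━━━
   ┃ CheckboxTree                  
   ┠───────────────────────────────
   ┃>[-] repo/                     
   ┃                               
   ┃                               
   ┃                               
   ┃                               
   ┃                               
   ┃                               
   ┃                               
   ┃                               
   ┃                               
   ┃                               
   ┃                               
   ┗━━━━━━━━━━━━━━━━━━━━━━━━━━━━━━━


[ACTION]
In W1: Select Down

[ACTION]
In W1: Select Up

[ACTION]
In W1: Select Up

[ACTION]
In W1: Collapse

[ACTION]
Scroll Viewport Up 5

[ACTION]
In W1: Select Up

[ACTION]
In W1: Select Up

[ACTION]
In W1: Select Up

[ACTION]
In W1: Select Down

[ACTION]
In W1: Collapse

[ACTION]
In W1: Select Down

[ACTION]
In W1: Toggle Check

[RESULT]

   ┏━━━━━━━━━━━━━━━━━━━━━━━━━━━━━━━
   ┃ CheckboxTree                  
   ┠───────────────────────────────
   ┃>[x] repo/                     
   ┃                               
   ┃                               
   ┃                               
   ┃                               
   ┃                               
   ┃                               
   ┃                               
   ┃                               
   ┃                               
   ┃                               
   ┃                               
   ┗━━━━━━━━━━━━━━━━━━━━━━━━━━━━━━━


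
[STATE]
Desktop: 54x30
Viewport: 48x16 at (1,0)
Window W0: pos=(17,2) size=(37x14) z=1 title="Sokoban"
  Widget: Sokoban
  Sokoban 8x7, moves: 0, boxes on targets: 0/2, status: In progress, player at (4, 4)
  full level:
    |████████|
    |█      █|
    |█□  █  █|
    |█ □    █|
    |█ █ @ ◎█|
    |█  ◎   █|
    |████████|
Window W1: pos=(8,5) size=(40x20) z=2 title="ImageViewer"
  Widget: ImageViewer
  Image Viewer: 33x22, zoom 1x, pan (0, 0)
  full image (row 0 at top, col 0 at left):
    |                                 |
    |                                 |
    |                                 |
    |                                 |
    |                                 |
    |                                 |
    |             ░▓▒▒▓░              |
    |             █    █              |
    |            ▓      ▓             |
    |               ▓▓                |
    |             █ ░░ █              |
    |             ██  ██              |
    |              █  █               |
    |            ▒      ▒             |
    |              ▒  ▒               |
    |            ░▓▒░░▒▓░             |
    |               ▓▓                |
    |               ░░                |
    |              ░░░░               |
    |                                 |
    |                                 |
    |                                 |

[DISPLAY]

                                                
                                                
                ┏━━━━━━━━━━━━━━━━━━━━━━━━━━━━━━━
                ┃ Sokoban                       
                ┠───────────────────────────────
       ┏━━━━━━━━━━━━━━━━━━━━━━━━━━━━━━━━━━━━━━┓ 
       ┃ ImageViewer                          ┃ 
       ┠──────────────────────────────────────┨ 
       ┃                                      ┃ 
       ┃                                      ┃ 
       ┃                                      ┃ 
       ┃                                      ┃ 
       ┃                                      ┃ 
       ┃                                      ┃ 
       ┃             ░▓▒▒▓░                   ┃ 
       ┃             █    █                   ┃━


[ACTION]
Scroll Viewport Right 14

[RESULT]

                                                
                                                
           ┏━━━━━━━━━━━━━━━━━━━━━━━━━━━━━━━━━━━┓
           ┃ Sokoban                           ┃
           ┠───────────────────────────────────┨
  ┏━━━━━━━━━━━━━━━━━━━━━━━━━━━━━━━━━━━━━━┓     ┃
  ┃ ImageViewer                          ┃     ┃
  ┠──────────────────────────────────────┨     ┃
  ┃                                      ┃     ┃
  ┃                                      ┃     ┃
  ┃                                      ┃     ┃
  ┃                                      ┃     ┃
  ┃                                      ┃     ┃
  ┃                                      ┃     ┃
  ┃             ░▓▒▒▓░                   ┃     ┃
  ┃             █    █                   ┃━━━━━┛


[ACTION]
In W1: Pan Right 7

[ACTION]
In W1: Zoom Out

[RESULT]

                                                
                                                
           ┏━━━━━━━━━━━━━━━━━━━━━━━━━━━━━━━━━━━┓
           ┃ Sokoban                           ┃
           ┠───────────────────────────────────┨
  ┏━━━━━━━━━━━━━━━━━━━━━━━━━━━━━━━━━━━━━━┓     ┃
  ┃ ImageViewer                          ┃     ┃
  ┠──────────────────────────────────────┨     ┃
  ┃                                      ┃     ┃
  ┃                                      ┃     ┃
  ┃                                      ┃     ┃
  ┃                                      ┃     ┃
  ┃                                      ┃     ┃
  ┃                                      ┃     ┃
  ┃      ░▓▒▒▓░                          ┃     ┃
  ┃      █    █                          ┃━━━━━┛


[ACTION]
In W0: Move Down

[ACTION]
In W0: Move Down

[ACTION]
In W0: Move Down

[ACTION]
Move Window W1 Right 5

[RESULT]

                                                
                                                
           ┏━━━━━━━━━━━━━━━━━━━━━━━━━━━━━━━━━━━┓
           ┃ Sokoban                           ┃
           ┠───────────────────────────────────┨
       ┏━━━━━━━━━━━━━━━━━━━━━━━━━━━━━━━━━━━━━━┓┃
       ┃ ImageViewer                          ┃┃
       ┠──────────────────────────────────────┨┃
       ┃                                      ┃┃
       ┃                                      ┃┃
       ┃                                      ┃┃
       ┃                                      ┃┃
       ┃                                      ┃┃
       ┃                                      ┃┃
       ┃      ░▓▒▒▓░                          ┃┃
       ┃      █    █                          ┃┛


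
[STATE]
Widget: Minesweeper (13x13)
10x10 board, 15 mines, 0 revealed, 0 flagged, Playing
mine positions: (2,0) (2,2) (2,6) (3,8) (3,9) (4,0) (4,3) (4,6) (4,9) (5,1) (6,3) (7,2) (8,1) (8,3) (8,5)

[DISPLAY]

■■■■■■■■■■   
■■■■■■■■■■   
■■■■■■■■■■   
■■■■■■■■■■   
■■■■■■■■■■   
■■■■■■■■■■   
■■■■■■■■■■   
■■■■■■■■■■   
■■■■■■■■■■   
■■■■■■■■■■   
             
             
             


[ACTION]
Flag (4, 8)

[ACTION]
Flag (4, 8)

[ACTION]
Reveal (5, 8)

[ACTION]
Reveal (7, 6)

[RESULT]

■■■■■■■■■■   
■■■■■■■■■■   
■■■■■■■■■■   
■■■■■■■■■■   
■■■■■■■■■■   
■■■■■■■■1■   
■■■■■■■■■■   
■■■■■■1■■■   
■■■■■■■■■■   
■■■■■■■■■■   
             
             
             


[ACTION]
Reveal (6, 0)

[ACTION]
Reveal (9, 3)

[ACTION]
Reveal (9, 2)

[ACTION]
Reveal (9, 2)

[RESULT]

■■■■■■■■■■   
■■■■■■■■■■   
■■■■■■■■■■   
■■■■■■■■■■   
■■■■■■■■■■   
■■■■■■■■1■   
1■■■■■■■■■   
■■■■■■1■■■   
■■■■■■■■■■   
■■21■■■■■■   
             
             
             


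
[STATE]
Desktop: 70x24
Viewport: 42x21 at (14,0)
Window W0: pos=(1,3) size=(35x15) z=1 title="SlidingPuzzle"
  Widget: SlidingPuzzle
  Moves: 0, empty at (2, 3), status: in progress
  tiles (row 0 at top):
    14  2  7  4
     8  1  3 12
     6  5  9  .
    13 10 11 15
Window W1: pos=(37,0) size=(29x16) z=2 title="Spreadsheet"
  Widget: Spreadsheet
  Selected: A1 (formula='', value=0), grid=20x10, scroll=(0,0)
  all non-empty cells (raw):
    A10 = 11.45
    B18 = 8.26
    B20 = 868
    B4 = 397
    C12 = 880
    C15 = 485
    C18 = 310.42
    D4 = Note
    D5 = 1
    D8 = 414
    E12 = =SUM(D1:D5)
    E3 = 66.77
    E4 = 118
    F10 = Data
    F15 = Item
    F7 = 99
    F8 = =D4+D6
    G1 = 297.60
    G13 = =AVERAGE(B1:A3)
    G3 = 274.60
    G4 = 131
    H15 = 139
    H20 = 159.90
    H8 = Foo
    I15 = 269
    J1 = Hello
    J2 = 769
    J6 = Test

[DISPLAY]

                       ┏━━━━━━━━━━━━━━━━━━
                       ┃ Spreadsheet      
                       ┠──────────────────
━━━━━━━━━━━━━━━━━━━━━┓ ┃A1:               
le                   ┃ ┃       A       B  
─────────────────────┨ ┃------------------
───┬────┐            ┃ ┃  1      [0]      
 7 │  4 │            ┃ ┃  2        0      
───┼────┤            ┃ ┃  3        0      
 3 │ 12 │            ┃ ┃  4        0     3
───┼────┤            ┃ ┃  5        0      
 9 │    │            ┃ ┃  6        0      
───┼────┤            ┃ ┃  7        0      
11 │ 15 │            ┃ ┃  8        0      
───┴────┘            ┃ ┃  9        0      
                     ┃ ┗━━━━━━━━━━━━━━━━━━
                     ┃                    
━━━━━━━━━━━━━━━━━━━━━┛                    
                                          
                                          
                                          


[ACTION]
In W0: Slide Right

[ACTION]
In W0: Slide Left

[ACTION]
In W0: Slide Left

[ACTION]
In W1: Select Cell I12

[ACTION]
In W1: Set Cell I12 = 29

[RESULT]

                       ┏━━━━━━━━━━━━━━━━━━
                       ┃ Spreadsheet      
                       ┠──────────────────
━━━━━━━━━━━━━━━━━━━━━┓ ┃I12: 29           
le                   ┃ ┃       A       B  
─────────────────────┨ ┃------------------
───┬────┐            ┃ ┃  1        0      
 7 │  4 │            ┃ ┃  2        0      
───┼────┤            ┃ ┃  3        0      
 3 │ 12 │            ┃ ┃  4        0     3
───┼────┤            ┃ ┃  5        0      
 9 │    │            ┃ ┃  6        0      
───┼────┤            ┃ ┃  7        0      
11 │ 15 │            ┃ ┃  8        0      
───┴────┘            ┃ ┃  9        0      
                     ┃ ┗━━━━━━━━━━━━━━━━━━
                     ┃                    
━━━━━━━━━━━━━━━━━━━━━┛                    
                                          
                                          
                                          


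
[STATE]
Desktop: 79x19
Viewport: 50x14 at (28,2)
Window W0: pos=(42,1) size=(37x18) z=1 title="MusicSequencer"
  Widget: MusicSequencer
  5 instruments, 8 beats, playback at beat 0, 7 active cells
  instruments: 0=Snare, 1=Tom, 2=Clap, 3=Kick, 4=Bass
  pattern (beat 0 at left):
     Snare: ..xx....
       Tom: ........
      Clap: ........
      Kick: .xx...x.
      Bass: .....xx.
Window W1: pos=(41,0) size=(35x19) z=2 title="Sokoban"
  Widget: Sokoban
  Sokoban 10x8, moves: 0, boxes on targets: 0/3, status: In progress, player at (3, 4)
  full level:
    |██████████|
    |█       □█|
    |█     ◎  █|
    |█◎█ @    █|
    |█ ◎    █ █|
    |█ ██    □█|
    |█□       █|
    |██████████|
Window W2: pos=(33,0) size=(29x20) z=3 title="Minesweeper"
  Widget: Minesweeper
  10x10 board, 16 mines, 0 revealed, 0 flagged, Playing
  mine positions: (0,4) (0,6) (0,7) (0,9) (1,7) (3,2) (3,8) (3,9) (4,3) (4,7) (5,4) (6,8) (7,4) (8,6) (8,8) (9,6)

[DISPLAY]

     ┠───────────────────────────┨─────────────┨  
     ┃■■■■■■■■■■                 ┃             ┃──
     ┃■■■■■■■■■■                 ┃             ┃  
     ┃■■■■■■■■■■                 ┃             ┃  
     ┃■■■■■■■■■■                 ┃             ┃  
     ┃■■■■■■■■■■                 ┃             ┃  
     ┃■■■■■■■■■■                 ┃             ┃  
     ┃■■■■■■■■■■                 ┃             ┃  
     ┃■■■■■■■■■■                 ┃             ┃  
     ┃■■■■■■■■■■                 ┃             ┃  
     ┃■■■■■■■■■■                 ┃             ┃  
     ┃                           ┃             ┃  
     ┃                           ┃             ┃  
     ┃                           ┃             ┃  


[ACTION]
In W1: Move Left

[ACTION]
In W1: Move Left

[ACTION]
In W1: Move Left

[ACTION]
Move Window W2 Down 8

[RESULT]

     ┃■■■■■■■■■■                 ┃─────────────┨  
     ┃■■■■■■■■■■                 ┃             ┃──
     ┃■■■■■■■■■■                 ┃             ┃  
     ┃■■■■■■■■■■                 ┃             ┃  
     ┃■■■■■■■■■■                 ┃             ┃  
     ┃■■■■■■■■■■                 ┃             ┃  
     ┃■■■■■■■■■■                 ┃             ┃  
     ┃■■■■■■■■■■                 ┃             ┃  
     ┃■■■■■■■■■■                 ┃             ┃  
     ┃■■■■■■■■■■                 ┃             ┃  
     ┃                           ┃             ┃  
     ┃                           ┃             ┃  
     ┃                           ┃             ┃  
     ┃                           ┃             ┃  


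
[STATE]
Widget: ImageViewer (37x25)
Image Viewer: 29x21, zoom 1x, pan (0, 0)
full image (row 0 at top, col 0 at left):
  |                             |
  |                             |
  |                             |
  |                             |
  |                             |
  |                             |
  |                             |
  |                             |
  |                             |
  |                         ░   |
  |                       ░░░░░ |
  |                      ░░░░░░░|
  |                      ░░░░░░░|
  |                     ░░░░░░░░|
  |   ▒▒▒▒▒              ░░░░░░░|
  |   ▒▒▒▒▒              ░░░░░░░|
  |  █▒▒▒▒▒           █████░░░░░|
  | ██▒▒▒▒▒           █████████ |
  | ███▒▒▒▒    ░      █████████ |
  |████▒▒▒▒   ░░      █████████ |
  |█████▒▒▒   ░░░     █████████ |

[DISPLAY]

                                     
                                     
                                     
                                     
                                     
                                     
                                     
                                     
                                     
                         ░           
                       ░░░░░         
                      ░░░░░░░        
                      ░░░░░░░        
                     ░░░░░░░░        
   ▒▒▒▒▒              ░░░░░░░        
   ▒▒▒▒▒              ░░░░░░░        
  █▒▒▒▒▒           █████░░░░░        
 ██▒▒▒▒▒           █████████         
 ███▒▒▒▒    ░      █████████         
████▒▒▒▒   ░░      █████████         
█████▒▒▒   ░░░     █████████         
                                     
                                     
                                     
                                     


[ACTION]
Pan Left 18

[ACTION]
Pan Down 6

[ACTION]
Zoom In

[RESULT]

                                     
                                     
                                     
                                     
                                     
                                     
                                     
                                     
                                     
                                     
                                     
                                     
                                     
                                     
                                     
                                     
                                     
                                     
                                     
                                     
                                     
                                     
      ▒▒▒▒▒▒▒▒▒▒                     
      ▒▒▒▒▒▒▒▒▒▒                     
      ▒▒▒▒▒▒▒▒▒▒                     


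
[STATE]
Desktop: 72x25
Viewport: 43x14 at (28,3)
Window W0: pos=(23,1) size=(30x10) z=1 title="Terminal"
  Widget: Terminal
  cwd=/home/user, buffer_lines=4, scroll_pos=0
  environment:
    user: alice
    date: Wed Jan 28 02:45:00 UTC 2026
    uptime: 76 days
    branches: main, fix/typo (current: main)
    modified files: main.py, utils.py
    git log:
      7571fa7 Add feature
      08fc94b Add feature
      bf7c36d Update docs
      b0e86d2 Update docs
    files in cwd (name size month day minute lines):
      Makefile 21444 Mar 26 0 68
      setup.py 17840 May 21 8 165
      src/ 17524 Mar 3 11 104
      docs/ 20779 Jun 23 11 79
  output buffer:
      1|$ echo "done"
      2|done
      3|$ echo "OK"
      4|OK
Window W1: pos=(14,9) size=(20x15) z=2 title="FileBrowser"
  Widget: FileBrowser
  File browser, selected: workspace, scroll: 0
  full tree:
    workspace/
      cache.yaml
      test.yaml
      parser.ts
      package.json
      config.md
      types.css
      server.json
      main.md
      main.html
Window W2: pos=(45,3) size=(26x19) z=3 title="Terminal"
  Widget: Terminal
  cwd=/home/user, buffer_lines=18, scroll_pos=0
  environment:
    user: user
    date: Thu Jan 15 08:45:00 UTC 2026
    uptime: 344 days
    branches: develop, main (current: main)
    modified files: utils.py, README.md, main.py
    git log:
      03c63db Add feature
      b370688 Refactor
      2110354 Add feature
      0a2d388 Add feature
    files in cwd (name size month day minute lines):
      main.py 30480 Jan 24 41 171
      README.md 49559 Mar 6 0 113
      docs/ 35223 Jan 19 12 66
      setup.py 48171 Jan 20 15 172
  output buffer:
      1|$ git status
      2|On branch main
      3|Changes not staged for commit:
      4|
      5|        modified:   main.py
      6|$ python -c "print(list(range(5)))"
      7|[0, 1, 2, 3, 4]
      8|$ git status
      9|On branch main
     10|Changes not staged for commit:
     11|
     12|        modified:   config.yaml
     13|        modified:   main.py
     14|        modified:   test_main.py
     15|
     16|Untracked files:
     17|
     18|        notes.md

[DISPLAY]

─────────────────┏━━━━━━━━━━━━━━━━━━━━━━━━┓
ho "done"        ┃ Terminal               ┃
                 ┠────────────────────────┨
ho "OK"          ┃$ git status            ┃
                 ┃On branch main          ┃
                 ┃Changes not staged for c┃
━━━━━┓           ┃                        ┃
     ┃━━━━━━━━━━━┃        modified:   main┃
─────┨           ┃$ python -c "print(list(┃
ce/  ┃           ┃[0, 1, 2, 3, 4]         ┃
l    ┃           ┃$ git status            ┃
     ┃           ┃On branch main          ┃
     ┃           ┃Changes not staged for c┃
son  ┃           ┃                        ┃


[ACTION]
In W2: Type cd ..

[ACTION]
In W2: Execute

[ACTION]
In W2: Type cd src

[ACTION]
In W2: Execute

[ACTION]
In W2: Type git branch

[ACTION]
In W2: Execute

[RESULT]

─────────────────┏━━━━━━━━━━━━━━━━━━━━━━━━┓
ho "done"        ┃ Terminal               ┃
                 ┠────────────────────────┨
ho "OK"          ┃        modified:   conf┃
                 ┃        modified:   main┃
                 ┃        modified:   test┃
━━━━━┓           ┃                        ┃
     ┃━━━━━━━━━━━┃Untracked files:        ┃
─────┨           ┃                        ┃
ce/  ┃           ┃        notes.md        ┃
l    ┃           ┃$ cd ..                 ┃
     ┃           ┃                        ┃
     ┃           ┃$ cd src                ┃
son  ┃           ┃                        ┃


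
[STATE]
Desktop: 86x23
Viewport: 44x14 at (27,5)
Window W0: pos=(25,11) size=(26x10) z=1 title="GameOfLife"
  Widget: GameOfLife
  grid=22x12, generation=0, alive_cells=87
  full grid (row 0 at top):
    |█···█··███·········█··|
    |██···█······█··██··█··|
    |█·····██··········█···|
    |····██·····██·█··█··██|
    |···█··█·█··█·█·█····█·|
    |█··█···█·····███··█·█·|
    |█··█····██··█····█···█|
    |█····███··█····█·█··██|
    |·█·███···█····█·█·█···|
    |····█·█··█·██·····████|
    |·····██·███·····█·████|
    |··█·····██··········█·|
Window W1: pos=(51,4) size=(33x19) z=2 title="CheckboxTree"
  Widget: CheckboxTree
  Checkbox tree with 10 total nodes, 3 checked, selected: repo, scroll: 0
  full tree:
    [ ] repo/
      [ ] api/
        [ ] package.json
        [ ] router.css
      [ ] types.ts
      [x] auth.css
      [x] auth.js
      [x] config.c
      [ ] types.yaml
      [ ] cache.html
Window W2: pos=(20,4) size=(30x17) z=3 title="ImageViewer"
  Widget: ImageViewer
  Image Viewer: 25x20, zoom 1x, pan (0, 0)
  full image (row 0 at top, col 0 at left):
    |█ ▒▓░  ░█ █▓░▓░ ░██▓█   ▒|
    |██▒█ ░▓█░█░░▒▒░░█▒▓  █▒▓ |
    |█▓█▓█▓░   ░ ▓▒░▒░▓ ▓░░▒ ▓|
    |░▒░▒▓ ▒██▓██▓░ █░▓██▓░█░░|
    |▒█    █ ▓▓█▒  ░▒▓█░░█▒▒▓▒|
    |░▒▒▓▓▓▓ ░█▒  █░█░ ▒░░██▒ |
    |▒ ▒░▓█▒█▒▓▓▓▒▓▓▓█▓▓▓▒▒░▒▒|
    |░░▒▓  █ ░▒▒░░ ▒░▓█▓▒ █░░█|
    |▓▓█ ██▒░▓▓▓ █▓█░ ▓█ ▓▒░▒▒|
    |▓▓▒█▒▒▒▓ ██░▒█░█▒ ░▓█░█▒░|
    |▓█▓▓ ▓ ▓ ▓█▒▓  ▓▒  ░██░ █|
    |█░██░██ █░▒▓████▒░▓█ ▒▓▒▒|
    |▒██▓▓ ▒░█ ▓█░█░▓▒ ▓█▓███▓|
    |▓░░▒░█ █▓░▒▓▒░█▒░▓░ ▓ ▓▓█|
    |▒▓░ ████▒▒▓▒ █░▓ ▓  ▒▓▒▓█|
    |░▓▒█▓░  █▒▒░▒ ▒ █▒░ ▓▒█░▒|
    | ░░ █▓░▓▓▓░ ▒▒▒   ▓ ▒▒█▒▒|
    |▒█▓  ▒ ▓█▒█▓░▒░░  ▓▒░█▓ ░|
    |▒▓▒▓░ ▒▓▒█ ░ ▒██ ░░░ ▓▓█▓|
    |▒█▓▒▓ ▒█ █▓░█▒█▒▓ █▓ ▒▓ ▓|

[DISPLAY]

Viewer                ┃ ┃ CheckboxTree      
──────────────────────┨ ┠───────────────────
 ░█ █▓░▓░ ░██▓█   ▒   ┃ ┃>[-] repo/         
▓█░█░░▒▒░░█▒▓  █▒▓    ┃ ┃   [ ] api/        
░   ░ ▓▒░▒░▓ ▓░░▒ ▓   ┃ ┃     [ ] package.js
▒██▓██▓░ █░▓██▓░█░░   ┃ ┃     [ ] router.css
█ ▓▓█▒  ░▒▓█░░█▒▒▓▒   ┃┓┃   [ ] types.ts    
▓ ░█▒  █░█░ ▒░░██▒    ┃┃┃   [x] auth.css    
▒█▒▓▓▓▒▓▓▓█▓▓▓▒▒░▒▒   ┃┨┃   [x] auth.js     
█ ░▒▒░░ ▒░▓█▓▒ █░░█   ┃┃┃   [x] config.c    
▒░▓▓▓ █▓█░ ▓█ ▓▒░▒▒   ┃┃┃   [ ] types.yaml  
▒▓ ██░▒█░█▒ ░▓█░█▒░   ┃┃┃   [ ] cache.html  
 ▓ ▓█▒▓  ▓▒  ░██░ █   ┃┃┃                   
█ █░▒▓████▒░▓█ ▒▓▒▒   ┃┃┃                   


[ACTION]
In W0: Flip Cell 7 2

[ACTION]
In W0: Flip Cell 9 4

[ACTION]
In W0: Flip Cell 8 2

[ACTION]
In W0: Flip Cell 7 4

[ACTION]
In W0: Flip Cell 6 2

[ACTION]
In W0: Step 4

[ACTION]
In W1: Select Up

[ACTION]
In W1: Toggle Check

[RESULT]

Viewer                ┃ ┃ CheckboxTree      
──────────────────────┨ ┠───────────────────
 ░█ █▓░▓░ ░██▓█   ▒   ┃ ┃>[x] repo/         
▓█░█░░▒▒░░█▒▓  █▒▓    ┃ ┃   [x] api/        
░   ░ ▓▒░▒░▓ ▓░░▒ ▓   ┃ ┃     [x] package.js
▒██▓██▓░ █░▓██▓░█░░   ┃ ┃     [x] router.css
█ ▓▓█▒  ░▒▓█░░█▒▒▓▒   ┃┓┃   [x] types.ts    
▓ ░█▒  █░█░ ▒░░██▒    ┃┃┃   [x] auth.css    
▒█▒▓▓▓▒▓▓▓█▓▓▓▒▒░▒▒   ┃┨┃   [x] auth.js     
█ ░▒▒░░ ▒░▓█▓▒ █░░█   ┃┃┃   [x] config.c    
▒░▓▓▓ █▓█░ ▓█ ▓▒░▒▒   ┃┃┃   [x] types.yaml  
▒▓ ██░▒█░█▒ ░▓█░█▒░   ┃┃┃   [x] cache.html  
 ▓ ▓█▒▓  ▓▒  ░██░ █   ┃┃┃                   
█ █░▒▓████▒░▓█ ▒▓▒▒   ┃┃┃                   
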